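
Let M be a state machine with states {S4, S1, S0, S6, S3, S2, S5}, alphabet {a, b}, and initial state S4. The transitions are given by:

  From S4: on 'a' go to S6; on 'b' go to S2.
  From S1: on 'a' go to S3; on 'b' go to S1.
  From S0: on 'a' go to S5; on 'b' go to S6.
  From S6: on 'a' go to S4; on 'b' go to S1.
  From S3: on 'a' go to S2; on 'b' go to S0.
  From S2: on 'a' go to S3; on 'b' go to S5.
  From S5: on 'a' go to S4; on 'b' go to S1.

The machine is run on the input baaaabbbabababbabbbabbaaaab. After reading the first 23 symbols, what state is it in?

Trace: S4 -b-> S2 -a-> S3 -a-> S2 -a-> S3 -a-> S2 -b-> S5 -b-> S1 -b-> S1 -a-> S3 -b-> S0 -a-> S5 -b-> S1 -a-> S3 -b-> S0 -b-> S6 -a-> S4 -b-> S2 -b-> S5 -b-> S1 -a-> S3 -b-> S0 -b-> S6 -a-> S4
After 23 symbols: S4.

S4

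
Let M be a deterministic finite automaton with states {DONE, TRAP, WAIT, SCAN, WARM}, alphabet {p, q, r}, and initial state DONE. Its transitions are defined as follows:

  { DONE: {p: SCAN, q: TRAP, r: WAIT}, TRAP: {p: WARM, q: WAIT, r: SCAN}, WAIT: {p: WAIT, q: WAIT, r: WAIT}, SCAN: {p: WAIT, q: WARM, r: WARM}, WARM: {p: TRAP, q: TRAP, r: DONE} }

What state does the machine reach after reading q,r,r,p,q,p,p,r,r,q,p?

WAIT

start at DONE
read 'q': DONE → TRAP
read 'r': TRAP → SCAN
read 'r': SCAN → WARM
read 'p': WARM → TRAP
read 'q': TRAP → WAIT
read 'p': WAIT → WAIT
read 'p': WAIT → WAIT
read 'r': WAIT → WAIT
read 'r': WAIT → WAIT
read 'q': WAIT → WAIT
read 'p': WAIT → WAIT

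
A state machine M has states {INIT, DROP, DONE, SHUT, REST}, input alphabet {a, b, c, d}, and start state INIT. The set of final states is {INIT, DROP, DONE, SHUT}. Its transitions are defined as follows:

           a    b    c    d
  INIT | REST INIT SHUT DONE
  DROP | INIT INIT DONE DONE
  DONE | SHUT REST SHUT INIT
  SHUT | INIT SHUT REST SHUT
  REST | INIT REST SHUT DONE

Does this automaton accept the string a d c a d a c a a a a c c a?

Trace: INIT -a-> REST -d-> DONE -c-> SHUT -a-> INIT -d-> DONE -a-> SHUT -c-> REST -a-> INIT -a-> REST -a-> INIT -a-> REST -c-> SHUT -c-> REST -a-> INIT
End state INIT is accepting.

Yes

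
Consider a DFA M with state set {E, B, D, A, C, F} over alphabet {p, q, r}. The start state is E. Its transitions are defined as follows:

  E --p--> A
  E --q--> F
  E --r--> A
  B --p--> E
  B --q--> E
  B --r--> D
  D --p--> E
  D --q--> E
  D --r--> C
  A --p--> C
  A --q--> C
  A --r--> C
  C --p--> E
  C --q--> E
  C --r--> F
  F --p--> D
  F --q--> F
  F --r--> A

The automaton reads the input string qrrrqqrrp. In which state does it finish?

E

start at E
read 'q': E → F
read 'r': F → A
read 'r': A → C
read 'r': C → F
read 'q': F → F
read 'q': F → F
read 'r': F → A
read 'r': A → C
read 'p': C → E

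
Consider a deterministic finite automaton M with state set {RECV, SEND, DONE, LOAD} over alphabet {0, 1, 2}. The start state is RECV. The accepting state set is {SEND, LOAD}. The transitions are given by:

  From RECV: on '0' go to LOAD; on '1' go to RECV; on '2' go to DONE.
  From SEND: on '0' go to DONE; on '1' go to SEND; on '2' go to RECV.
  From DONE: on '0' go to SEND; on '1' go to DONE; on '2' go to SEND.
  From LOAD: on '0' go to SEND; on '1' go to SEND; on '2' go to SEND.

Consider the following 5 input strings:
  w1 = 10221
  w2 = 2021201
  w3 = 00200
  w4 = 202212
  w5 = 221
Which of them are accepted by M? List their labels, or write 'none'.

w1: Trace: RECV -1-> RECV -0-> LOAD -2-> SEND -2-> RECV -1-> RECV  → end RECV, rejected
w2: Trace: RECV -2-> DONE -0-> SEND -2-> RECV -1-> RECV -2-> DONE -0-> SEND -1-> SEND  → end SEND, accepted
w3: Trace: RECV -0-> LOAD -0-> SEND -2-> RECV -0-> LOAD -0-> SEND  → end SEND, accepted
w4: Trace: RECV -2-> DONE -0-> SEND -2-> RECV -2-> DONE -1-> DONE -2-> SEND  → end SEND, accepted
w5: Trace: RECV -2-> DONE -2-> SEND -1-> SEND  → end SEND, accepted

w2, w3, w4, w5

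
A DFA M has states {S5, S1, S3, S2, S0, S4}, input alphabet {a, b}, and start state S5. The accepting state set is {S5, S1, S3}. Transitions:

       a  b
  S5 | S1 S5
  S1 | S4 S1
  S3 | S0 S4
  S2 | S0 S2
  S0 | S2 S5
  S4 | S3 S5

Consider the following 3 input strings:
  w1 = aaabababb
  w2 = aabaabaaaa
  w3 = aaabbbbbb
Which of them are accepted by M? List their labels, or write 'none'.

w1: Trace: S5 -a-> S1 -a-> S4 -a-> S3 -b-> S4 -a-> S3 -b-> S4 -a-> S3 -b-> S4 -b-> S5  → end S5, accepted
w2: Trace: S5 -a-> S1 -a-> S4 -b-> S5 -a-> S1 -a-> S4 -b-> S5 -a-> S1 -a-> S4 -a-> S3 -a-> S0  → end S0, rejected
w3: Trace: S5 -a-> S1 -a-> S4 -a-> S3 -b-> S4 -b-> S5 -b-> S5 -b-> S5 -b-> S5 -b-> S5  → end S5, accepted

w1, w3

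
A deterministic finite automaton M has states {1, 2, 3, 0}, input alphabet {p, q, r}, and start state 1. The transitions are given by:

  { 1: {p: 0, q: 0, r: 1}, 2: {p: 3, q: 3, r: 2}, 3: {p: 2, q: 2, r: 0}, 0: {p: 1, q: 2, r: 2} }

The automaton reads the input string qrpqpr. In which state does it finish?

0

1 → 0 → 2 → 3 → 2 → 3 → 0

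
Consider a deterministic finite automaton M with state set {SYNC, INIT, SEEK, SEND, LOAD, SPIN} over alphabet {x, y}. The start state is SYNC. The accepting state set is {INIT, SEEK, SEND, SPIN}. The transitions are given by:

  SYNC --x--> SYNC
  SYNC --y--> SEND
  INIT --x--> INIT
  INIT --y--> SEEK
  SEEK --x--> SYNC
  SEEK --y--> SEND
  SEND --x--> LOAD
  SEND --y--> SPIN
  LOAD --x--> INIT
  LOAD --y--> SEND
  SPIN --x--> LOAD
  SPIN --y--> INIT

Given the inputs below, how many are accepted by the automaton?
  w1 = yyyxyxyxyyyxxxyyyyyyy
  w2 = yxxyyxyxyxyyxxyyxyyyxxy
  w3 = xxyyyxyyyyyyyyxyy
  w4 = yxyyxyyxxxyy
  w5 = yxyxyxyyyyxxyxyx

w1:
  start at SYNC
  read 'y': SYNC → SEND
  read 'y': SEND → SPIN
  read 'y': SPIN → INIT
  read 'x': INIT → INIT
  read 'y': INIT → SEEK
  read 'x': SEEK → SYNC
  read 'y': SYNC → SEND
  read 'x': SEND → LOAD
  read 'y': LOAD → SEND
  read 'y': SEND → SPIN
  read 'y': SPIN → INIT
  read 'x': INIT → INIT
  read 'x': INIT → INIT
  read 'x': INIT → INIT
  read 'y': INIT → SEEK
  read 'y': SEEK → SEND
  read 'y': SEND → SPIN
  read 'y': SPIN → INIT
  read 'y': INIT → SEEK
  read 'y': SEEK → SEND
  read 'y': SEND → SPIN
  end SPIN, accepted
w2:
  start at SYNC
  read 'y': SYNC → SEND
  read 'x': SEND → LOAD
  read 'x': LOAD → INIT
  read 'y': INIT → SEEK
  read 'y': SEEK → SEND
  read 'x': SEND → LOAD
  read 'y': LOAD → SEND
  read 'x': SEND → LOAD
  read 'y': LOAD → SEND
  read 'x': SEND → LOAD
  read 'y': LOAD → SEND
  read 'y': SEND → SPIN
  read 'x': SPIN → LOAD
  read 'x': LOAD → INIT
  read 'y': INIT → SEEK
  read 'y': SEEK → SEND
  read 'x': SEND → LOAD
  read 'y': LOAD → SEND
  read 'y': SEND → SPIN
  read 'y': SPIN → INIT
  read 'x': INIT → INIT
  read 'x': INIT → INIT
  read 'y': INIT → SEEK
  end SEEK, accepted
w3:
  start at SYNC
  read 'x': SYNC → SYNC
  read 'x': SYNC → SYNC
  read 'y': SYNC → SEND
  read 'y': SEND → SPIN
  read 'y': SPIN → INIT
  read 'x': INIT → INIT
  read 'y': INIT → SEEK
  read 'y': SEEK → SEND
  read 'y': SEND → SPIN
  read 'y': SPIN → INIT
  read 'y': INIT → SEEK
  read 'y': SEEK → SEND
  read 'y': SEND → SPIN
  read 'y': SPIN → INIT
  read 'x': INIT → INIT
  read 'y': INIT → SEEK
  read 'y': SEEK → SEND
  end SEND, accepted
w4:
  start at SYNC
  read 'y': SYNC → SEND
  read 'x': SEND → LOAD
  read 'y': LOAD → SEND
  read 'y': SEND → SPIN
  read 'x': SPIN → LOAD
  read 'y': LOAD → SEND
  read 'y': SEND → SPIN
  read 'x': SPIN → LOAD
  read 'x': LOAD → INIT
  read 'x': INIT → INIT
  read 'y': INIT → SEEK
  read 'y': SEEK → SEND
  end SEND, accepted
w5:
  start at SYNC
  read 'y': SYNC → SEND
  read 'x': SEND → LOAD
  read 'y': LOAD → SEND
  read 'x': SEND → LOAD
  read 'y': LOAD → SEND
  read 'x': SEND → LOAD
  read 'y': LOAD → SEND
  read 'y': SEND → SPIN
  read 'y': SPIN → INIT
  read 'y': INIT → SEEK
  read 'x': SEEK → SYNC
  read 'x': SYNC → SYNC
  read 'y': SYNC → SEND
  read 'x': SEND → LOAD
  read 'y': LOAD → SEND
  read 'x': SEND → LOAD
  end LOAD, rejected

4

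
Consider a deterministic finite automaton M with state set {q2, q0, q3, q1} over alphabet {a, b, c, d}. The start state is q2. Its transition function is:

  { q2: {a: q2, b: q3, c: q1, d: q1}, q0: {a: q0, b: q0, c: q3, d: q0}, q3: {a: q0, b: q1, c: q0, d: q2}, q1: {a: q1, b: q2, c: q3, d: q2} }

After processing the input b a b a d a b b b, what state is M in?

Trace: q2 -b-> q3 -a-> q0 -b-> q0 -a-> q0 -d-> q0 -a-> q0 -b-> q0 -b-> q0 -b-> q0

q0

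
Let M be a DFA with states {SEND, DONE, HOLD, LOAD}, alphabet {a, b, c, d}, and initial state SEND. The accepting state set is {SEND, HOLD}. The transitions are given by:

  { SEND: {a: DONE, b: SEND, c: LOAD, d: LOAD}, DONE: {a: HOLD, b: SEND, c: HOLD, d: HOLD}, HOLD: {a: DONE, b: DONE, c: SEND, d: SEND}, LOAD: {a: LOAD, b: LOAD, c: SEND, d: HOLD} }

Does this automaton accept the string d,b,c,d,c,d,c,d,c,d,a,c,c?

start at SEND
read 'd': SEND → LOAD
read 'b': LOAD → LOAD
read 'c': LOAD → SEND
read 'd': SEND → LOAD
read 'c': LOAD → SEND
read 'd': SEND → LOAD
read 'c': LOAD → SEND
read 'd': SEND → LOAD
read 'c': LOAD → SEND
read 'd': SEND → LOAD
read 'a': LOAD → LOAD
read 'c': LOAD → SEND
read 'c': SEND → LOAD
End state LOAD is not accepting.

No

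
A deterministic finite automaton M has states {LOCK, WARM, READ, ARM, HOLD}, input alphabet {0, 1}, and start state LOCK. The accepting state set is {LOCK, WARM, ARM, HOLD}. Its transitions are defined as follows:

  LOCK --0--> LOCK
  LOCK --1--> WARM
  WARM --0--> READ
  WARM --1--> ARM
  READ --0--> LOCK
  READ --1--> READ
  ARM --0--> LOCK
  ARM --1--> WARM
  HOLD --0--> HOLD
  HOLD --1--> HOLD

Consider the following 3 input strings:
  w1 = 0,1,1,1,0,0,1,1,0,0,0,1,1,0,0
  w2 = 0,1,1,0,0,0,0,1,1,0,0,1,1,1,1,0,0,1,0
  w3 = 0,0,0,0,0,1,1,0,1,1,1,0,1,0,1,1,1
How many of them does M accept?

2

w1:
  start at LOCK
  read '0': LOCK → LOCK
  read '1': LOCK → WARM
  read '1': WARM → ARM
  read '1': ARM → WARM
  read '0': WARM → READ
  read '0': READ → LOCK
  read '1': LOCK → WARM
  read '1': WARM → ARM
  read '0': ARM → LOCK
  read '0': LOCK → LOCK
  read '0': LOCK → LOCK
  read '1': LOCK → WARM
  read '1': WARM → ARM
  read '0': ARM → LOCK
  read '0': LOCK → LOCK
  end LOCK, accepted
w2:
  start at LOCK
  read '0': LOCK → LOCK
  read '1': LOCK → WARM
  read '1': WARM → ARM
  read '0': ARM → LOCK
  read '0': LOCK → LOCK
  read '0': LOCK → LOCK
  read '0': LOCK → LOCK
  read '1': LOCK → WARM
  read '1': WARM → ARM
  read '0': ARM → LOCK
  read '0': LOCK → LOCK
  read '1': LOCK → WARM
  read '1': WARM → ARM
  read '1': ARM → WARM
  read '1': WARM → ARM
  read '0': ARM → LOCK
  read '0': LOCK → LOCK
  read '1': LOCK → WARM
  read '0': WARM → READ
  end READ, rejected
w3:
  start at LOCK
  read '0': LOCK → LOCK
  read '0': LOCK → LOCK
  read '0': LOCK → LOCK
  read '0': LOCK → LOCK
  read '0': LOCK → LOCK
  read '1': LOCK → WARM
  read '1': WARM → ARM
  read '0': ARM → LOCK
  read '1': LOCK → WARM
  read '1': WARM → ARM
  read '1': ARM → WARM
  read '0': WARM → READ
  read '1': READ → READ
  read '0': READ → LOCK
  read '1': LOCK → WARM
  read '1': WARM → ARM
  read '1': ARM → WARM
  end WARM, accepted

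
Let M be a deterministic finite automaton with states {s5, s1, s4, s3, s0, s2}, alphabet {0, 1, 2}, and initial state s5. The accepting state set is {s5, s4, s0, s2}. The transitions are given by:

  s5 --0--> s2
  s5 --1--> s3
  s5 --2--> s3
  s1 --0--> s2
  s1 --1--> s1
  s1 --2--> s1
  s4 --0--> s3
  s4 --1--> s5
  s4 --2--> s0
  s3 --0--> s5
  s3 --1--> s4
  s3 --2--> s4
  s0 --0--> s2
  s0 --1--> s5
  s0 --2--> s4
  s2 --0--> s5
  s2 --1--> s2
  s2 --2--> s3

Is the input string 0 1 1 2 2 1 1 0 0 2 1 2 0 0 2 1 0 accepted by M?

No

s5 → s2 → s2 → s2 → s3 → s4 → s5 → s3 → s5 → s2 → s3 → s4 → s0 → s2 → s5 → s3 → s4 → s3
End state s3 is not accepting.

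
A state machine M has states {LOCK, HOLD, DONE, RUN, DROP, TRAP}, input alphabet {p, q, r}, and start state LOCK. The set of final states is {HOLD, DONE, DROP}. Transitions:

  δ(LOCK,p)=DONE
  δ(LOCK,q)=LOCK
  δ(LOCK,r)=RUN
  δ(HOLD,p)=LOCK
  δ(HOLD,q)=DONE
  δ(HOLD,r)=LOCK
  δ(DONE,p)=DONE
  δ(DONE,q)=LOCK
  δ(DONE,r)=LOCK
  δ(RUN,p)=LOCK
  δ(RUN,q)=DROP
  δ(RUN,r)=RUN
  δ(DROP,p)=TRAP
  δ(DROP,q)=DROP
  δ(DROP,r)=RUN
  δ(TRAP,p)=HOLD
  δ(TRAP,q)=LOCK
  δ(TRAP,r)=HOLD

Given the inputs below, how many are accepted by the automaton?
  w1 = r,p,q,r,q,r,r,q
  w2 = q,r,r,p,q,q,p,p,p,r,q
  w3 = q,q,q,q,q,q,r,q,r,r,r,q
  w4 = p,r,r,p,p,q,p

w1: LOCK → RUN → LOCK → LOCK → RUN → DROP → RUN → RUN → DROP  → end DROP, accepted
w2: LOCK → LOCK → RUN → RUN → LOCK → LOCK → LOCK → DONE → DONE → DONE → LOCK → LOCK  → end LOCK, rejected
w3: LOCK → LOCK → LOCK → LOCK → LOCK → LOCK → LOCK → RUN → DROP → RUN → RUN → RUN → DROP  → end DROP, accepted
w4: LOCK → DONE → LOCK → RUN → LOCK → DONE → LOCK → DONE  → end DONE, accepted

3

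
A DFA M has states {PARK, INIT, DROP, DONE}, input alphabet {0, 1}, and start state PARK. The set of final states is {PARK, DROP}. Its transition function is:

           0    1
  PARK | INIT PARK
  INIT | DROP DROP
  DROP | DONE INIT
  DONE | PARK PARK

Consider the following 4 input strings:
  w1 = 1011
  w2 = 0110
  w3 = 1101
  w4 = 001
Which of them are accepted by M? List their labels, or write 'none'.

w1:
  start at PARK
  read '1': PARK → PARK
  read '0': PARK → INIT
  read '1': INIT → DROP
  read '1': DROP → INIT
  end INIT, rejected
w2:
  start at PARK
  read '0': PARK → INIT
  read '1': INIT → DROP
  read '1': DROP → INIT
  read '0': INIT → DROP
  end DROP, accepted
w3:
  start at PARK
  read '1': PARK → PARK
  read '1': PARK → PARK
  read '0': PARK → INIT
  read '1': INIT → DROP
  end DROP, accepted
w4:
  start at PARK
  read '0': PARK → INIT
  read '0': INIT → DROP
  read '1': DROP → INIT
  end INIT, rejected

w2, w3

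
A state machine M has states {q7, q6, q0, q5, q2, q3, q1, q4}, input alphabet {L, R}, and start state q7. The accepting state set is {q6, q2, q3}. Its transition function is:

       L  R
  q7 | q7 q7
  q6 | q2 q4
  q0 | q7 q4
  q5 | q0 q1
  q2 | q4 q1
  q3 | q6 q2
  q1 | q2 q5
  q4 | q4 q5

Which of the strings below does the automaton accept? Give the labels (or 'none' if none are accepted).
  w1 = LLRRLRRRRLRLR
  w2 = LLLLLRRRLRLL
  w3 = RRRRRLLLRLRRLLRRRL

w1: q7 → q7 → q7 → q7 → q7 → q7 → q7 → q7 → q7 → q7 → q7 → q7 → q7 → q7  → end q7, rejected
w2: q7 → q7 → q7 → q7 → q7 → q7 → q7 → q7 → q7 → q7 → q7 → q7 → q7  → end q7, rejected
w3: q7 → q7 → q7 → q7 → q7 → q7 → q7 → q7 → q7 → q7 → q7 → q7 → q7 → q7 → q7 → q7 → q7 → q7 → q7  → end q7, rejected

none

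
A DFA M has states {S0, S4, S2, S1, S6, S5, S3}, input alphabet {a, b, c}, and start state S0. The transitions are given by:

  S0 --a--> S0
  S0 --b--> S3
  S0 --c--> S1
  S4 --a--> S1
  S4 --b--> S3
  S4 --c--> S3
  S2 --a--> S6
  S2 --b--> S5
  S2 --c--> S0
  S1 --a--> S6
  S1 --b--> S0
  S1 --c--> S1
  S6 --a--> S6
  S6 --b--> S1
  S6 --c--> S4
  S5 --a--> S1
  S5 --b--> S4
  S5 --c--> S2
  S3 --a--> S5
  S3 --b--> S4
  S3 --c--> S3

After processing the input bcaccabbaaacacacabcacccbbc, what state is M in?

Trace: S0 -b-> S3 -c-> S3 -a-> S5 -c-> S2 -c-> S0 -a-> S0 -b-> S3 -b-> S4 -a-> S1 -a-> S6 -a-> S6 -c-> S4 -a-> S1 -c-> S1 -a-> S6 -c-> S4 -a-> S1 -b-> S0 -c-> S1 -a-> S6 -c-> S4 -c-> S3 -c-> S3 -b-> S4 -b-> S3 -c-> S3

S3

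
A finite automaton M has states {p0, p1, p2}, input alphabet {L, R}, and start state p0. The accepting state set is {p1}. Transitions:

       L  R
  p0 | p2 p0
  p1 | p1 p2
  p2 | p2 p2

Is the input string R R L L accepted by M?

Trace: p0 -R-> p0 -R-> p0 -L-> p2 -L-> p2
End state p2 is not accepting.

No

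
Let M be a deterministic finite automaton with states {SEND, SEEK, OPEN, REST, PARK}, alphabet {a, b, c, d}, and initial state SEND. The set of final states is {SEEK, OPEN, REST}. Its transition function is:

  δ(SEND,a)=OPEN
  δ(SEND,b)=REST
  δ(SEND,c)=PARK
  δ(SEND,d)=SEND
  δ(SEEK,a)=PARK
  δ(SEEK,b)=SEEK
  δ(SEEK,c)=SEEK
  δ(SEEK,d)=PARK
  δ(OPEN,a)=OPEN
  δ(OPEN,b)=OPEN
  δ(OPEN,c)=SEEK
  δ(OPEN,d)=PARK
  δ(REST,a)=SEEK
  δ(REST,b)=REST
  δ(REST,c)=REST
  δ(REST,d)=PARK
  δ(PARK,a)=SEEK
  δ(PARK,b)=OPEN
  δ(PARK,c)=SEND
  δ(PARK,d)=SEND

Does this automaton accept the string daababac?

Yes

start at SEND
read 'd': SEND → SEND
read 'a': SEND → OPEN
read 'a': OPEN → OPEN
read 'b': OPEN → OPEN
read 'a': OPEN → OPEN
read 'b': OPEN → OPEN
read 'a': OPEN → OPEN
read 'c': OPEN → SEEK
End state SEEK is accepting.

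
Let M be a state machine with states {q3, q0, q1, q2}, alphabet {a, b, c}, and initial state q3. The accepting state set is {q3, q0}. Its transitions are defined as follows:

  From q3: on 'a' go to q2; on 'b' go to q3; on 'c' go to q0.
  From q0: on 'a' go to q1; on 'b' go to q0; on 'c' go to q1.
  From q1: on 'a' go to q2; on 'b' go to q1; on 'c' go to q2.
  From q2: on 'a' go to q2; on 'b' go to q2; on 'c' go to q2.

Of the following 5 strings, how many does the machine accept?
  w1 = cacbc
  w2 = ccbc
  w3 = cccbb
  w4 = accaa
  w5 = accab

0

w1:
  start at q3
  read 'c': q3 → q0
  read 'a': q0 → q1
  read 'c': q1 → q2
  read 'b': q2 → q2
  read 'c': q2 → q2
  end q2, rejected
w2:
  start at q3
  read 'c': q3 → q0
  read 'c': q0 → q1
  read 'b': q1 → q1
  read 'c': q1 → q2
  end q2, rejected
w3:
  start at q3
  read 'c': q3 → q0
  read 'c': q0 → q1
  read 'c': q1 → q2
  read 'b': q2 → q2
  read 'b': q2 → q2
  end q2, rejected
w4:
  start at q3
  read 'a': q3 → q2
  read 'c': q2 → q2
  read 'c': q2 → q2
  read 'a': q2 → q2
  read 'a': q2 → q2
  end q2, rejected
w5:
  start at q3
  read 'a': q3 → q2
  read 'c': q2 → q2
  read 'c': q2 → q2
  read 'a': q2 → q2
  read 'b': q2 → q2
  end q2, rejected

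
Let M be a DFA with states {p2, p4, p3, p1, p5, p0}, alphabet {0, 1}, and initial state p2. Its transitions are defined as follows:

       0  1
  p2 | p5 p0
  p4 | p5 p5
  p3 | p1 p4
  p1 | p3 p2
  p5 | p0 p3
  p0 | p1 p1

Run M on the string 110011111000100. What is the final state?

p0

start at p2
read '1': p2 → p0
read '1': p0 → p1
read '0': p1 → p3
read '0': p3 → p1
read '1': p1 → p2
read '1': p2 → p0
read '1': p0 → p1
read '1': p1 → p2
read '1': p2 → p0
read '0': p0 → p1
read '0': p1 → p3
read '0': p3 → p1
read '1': p1 → p2
read '0': p2 → p5
read '0': p5 → p0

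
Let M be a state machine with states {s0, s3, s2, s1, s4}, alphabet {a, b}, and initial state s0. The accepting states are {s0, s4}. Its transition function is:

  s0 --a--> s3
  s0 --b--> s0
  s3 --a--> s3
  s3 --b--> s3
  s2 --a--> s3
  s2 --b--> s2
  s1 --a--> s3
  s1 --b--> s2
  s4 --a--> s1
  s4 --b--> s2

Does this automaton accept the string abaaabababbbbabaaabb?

start at s0
read 'a': s0 → s3
read 'b': s3 → s3
read 'a': s3 → s3
read 'a': s3 → s3
read 'a': s3 → s3
read 'b': s3 → s3
read 'a': s3 → s3
read 'b': s3 → s3
read 'a': s3 → s3
read 'b': s3 → s3
read 'b': s3 → s3
read 'b': s3 → s3
read 'b': s3 → s3
read 'a': s3 → s3
read 'b': s3 → s3
read 'a': s3 → s3
read 'a': s3 → s3
read 'a': s3 → s3
read 'b': s3 → s3
read 'b': s3 → s3
End state s3 is not accepting.

No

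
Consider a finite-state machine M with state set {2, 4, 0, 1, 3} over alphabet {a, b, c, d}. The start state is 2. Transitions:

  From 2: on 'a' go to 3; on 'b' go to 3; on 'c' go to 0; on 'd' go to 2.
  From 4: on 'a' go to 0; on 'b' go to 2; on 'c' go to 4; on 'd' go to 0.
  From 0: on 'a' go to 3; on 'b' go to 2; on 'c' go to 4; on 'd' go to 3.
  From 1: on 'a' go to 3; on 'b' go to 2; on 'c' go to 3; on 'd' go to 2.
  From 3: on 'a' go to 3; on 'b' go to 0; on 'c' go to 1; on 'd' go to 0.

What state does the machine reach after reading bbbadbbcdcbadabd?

2 → 3 → 0 → 2 → 3 → 0 → 2 → 3 → 1 → 2 → 0 → 2 → 3 → 0 → 3 → 0 → 3

3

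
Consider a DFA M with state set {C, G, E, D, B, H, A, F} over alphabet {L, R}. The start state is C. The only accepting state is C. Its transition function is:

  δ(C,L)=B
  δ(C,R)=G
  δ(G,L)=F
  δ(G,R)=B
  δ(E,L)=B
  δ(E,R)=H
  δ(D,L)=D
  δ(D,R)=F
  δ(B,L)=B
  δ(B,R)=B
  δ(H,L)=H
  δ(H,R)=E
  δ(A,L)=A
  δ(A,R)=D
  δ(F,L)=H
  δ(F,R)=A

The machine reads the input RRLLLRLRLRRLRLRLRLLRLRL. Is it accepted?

start at C
read 'R': C → G
read 'R': G → B
read 'L': B → B
read 'L': B → B
read 'L': B → B
read 'R': B → B
read 'L': B → B
read 'R': B → B
read 'L': B → B
read 'R': B → B
read 'R': B → B
read 'L': B → B
read 'R': B → B
read 'L': B → B
read 'R': B → B
read 'L': B → B
read 'R': B → B
read 'L': B → B
read 'L': B → B
read 'R': B → B
read 'L': B → B
read 'R': B → B
read 'L': B → B
End state B is not accepting.

No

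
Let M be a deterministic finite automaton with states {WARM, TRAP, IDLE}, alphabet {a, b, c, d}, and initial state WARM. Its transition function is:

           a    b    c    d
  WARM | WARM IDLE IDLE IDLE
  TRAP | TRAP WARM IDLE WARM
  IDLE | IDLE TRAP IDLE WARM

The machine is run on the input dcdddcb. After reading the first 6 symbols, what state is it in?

WARM → IDLE → IDLE → WARM → IDLE → WARM → IDLE
After 6 symbols: IDLE.

IDLE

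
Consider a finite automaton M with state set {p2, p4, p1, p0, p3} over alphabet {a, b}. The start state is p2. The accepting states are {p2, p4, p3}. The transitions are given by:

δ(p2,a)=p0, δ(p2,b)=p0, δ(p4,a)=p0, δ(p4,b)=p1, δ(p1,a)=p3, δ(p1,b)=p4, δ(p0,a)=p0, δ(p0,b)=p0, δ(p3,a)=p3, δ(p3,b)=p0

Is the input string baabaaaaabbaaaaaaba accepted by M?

start at p2
read 'b': p2 → p0
read 'a': p0 → p0
read 'a': p0 → p0
read 'b': p0 → p0
read 'a': p0 → p0
read 'a': p0 → p0
read 'a': p0 → p0
read 'a': p0 → p0
read 'a': p0 → p0
read 'b': p0 → p0
read 'b': p0 → p0
read 'a': p0 → p0
read 'a': p0 → p0
read 'a': p0 → p0
read 'a': p0 → p0
read 'a': p0 → p0
read 'a': p0 → p0
read 'b': p0 → p0
read 'a': p0 → p0
End state p0 is not accepting.

No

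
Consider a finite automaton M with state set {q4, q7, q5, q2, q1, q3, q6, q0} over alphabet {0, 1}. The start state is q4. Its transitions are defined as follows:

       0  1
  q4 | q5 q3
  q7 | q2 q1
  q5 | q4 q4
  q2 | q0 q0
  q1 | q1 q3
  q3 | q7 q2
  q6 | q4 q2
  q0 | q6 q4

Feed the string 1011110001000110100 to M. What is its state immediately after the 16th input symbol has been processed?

q7

Trace: q4 -1-> q3 -0-> q7 -1-> q1 -1-> q3 -1-> q2 -1-> q0 -0-> q6 -0-> q4 -0-> q5 -1-> q4 -0-> q5 -0-> q4 -0-> q5 -1-> q4 -1-> q3 -0-> q7
After 16 symbols: q7.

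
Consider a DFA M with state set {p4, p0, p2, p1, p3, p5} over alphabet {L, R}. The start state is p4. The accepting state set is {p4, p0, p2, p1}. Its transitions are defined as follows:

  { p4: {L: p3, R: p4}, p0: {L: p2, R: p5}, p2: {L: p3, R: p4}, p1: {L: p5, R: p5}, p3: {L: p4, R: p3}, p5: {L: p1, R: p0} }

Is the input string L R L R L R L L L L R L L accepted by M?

Trace: p4 -L-> p3 -R-> p3 -L-> p4 -R-> p4 -L-> p3 -R-> p3 -L-> p4 -L-> p3 -L-> p4 -L-> p3 -R-> p3 -L-> p4 -L-> p3
End state p3 is not accepting.

No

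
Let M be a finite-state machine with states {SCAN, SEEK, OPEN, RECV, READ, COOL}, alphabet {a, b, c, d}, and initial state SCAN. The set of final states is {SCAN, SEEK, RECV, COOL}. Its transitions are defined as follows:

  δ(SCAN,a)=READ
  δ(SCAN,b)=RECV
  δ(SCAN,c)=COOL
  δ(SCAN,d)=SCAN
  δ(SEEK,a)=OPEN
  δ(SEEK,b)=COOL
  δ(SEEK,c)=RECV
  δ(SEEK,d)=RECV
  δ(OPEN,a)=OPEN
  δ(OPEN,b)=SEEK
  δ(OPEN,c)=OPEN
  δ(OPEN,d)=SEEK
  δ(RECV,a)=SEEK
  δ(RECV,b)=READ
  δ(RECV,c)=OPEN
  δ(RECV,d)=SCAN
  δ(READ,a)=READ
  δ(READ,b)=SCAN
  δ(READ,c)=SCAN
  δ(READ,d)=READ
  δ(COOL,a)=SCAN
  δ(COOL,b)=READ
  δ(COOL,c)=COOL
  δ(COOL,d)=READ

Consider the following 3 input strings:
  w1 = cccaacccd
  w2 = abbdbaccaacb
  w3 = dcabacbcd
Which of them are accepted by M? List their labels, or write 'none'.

w1: Trace: SCAN -c-> COOL -c-> COOL -c-> COOL -a-> SCAN -a-> READ -c-> SCAN -c-> COOL -c-> COOL -d-> READ  → end READ, rejected
w2: Trace: SCAN -a-> READ -b-> SCAN -b-> RECV -d-> SCAN -b-> RECV -a-> SEEK -c-> RECV -c-> OPEN -a-> OPEN -a-> OPEN -c-> OPEN -b-> SEEK  → end SEEK, accepted
w3: Trace: SCAN -d-> SCAN -c-> COOL -a-> SCAN -b-> RECV -a-> SEEK -c-> RECV -b-> READ -c-> SCAN -d-> SCAN  → end SCAN, accepted

w2, w3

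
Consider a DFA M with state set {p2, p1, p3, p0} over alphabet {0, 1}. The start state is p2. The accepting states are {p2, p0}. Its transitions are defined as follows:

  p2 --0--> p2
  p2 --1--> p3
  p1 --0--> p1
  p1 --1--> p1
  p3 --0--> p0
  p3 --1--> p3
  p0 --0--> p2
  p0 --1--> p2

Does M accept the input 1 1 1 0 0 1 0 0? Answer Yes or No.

p2 → p3 → p3 → p3 → p0 → p2 → p3 → p0 → p2
End state p2 is accepting.

Yes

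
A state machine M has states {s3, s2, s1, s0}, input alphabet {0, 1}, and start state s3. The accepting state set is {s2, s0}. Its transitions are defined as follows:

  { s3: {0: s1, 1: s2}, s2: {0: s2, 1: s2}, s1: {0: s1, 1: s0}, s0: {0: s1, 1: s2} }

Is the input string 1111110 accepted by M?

Trace: s3 -1-> s2 -1-> s2 -1-> s2 -1-> s2 -1-> s2 -1-> s2 -0-> s2
End state s2 is accepting.

Yes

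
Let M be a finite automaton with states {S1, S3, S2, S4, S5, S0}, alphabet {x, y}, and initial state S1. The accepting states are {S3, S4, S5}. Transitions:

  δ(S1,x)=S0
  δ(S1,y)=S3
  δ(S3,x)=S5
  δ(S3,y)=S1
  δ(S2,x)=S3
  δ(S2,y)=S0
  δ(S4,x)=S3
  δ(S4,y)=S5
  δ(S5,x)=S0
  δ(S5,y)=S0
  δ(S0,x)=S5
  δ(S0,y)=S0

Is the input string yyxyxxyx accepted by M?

Yes

start at S1
read 'y': S1 → S3
read 'y': S3 → S1
read 'x': S1 → S0
read 'y': S0 → S0
read 'x': S0 → S5
read 'x': S5 → S0
read 'y': S0 → S0
read 'x': S0 → S5
End state S5 is accepting.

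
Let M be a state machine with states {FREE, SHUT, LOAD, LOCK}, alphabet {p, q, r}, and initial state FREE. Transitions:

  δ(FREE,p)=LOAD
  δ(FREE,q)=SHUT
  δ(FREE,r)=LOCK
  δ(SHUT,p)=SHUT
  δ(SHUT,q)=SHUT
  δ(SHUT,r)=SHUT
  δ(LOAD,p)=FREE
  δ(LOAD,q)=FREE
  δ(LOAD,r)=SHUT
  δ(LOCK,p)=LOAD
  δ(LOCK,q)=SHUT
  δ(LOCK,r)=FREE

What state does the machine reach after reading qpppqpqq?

SHUT

Trace: FREE -q-> SHUT -p-> SHUT -p-> SHUT -p-> SHUT -q-> SHUT -p-> SHUT -q-> SHUT -q-> SHUT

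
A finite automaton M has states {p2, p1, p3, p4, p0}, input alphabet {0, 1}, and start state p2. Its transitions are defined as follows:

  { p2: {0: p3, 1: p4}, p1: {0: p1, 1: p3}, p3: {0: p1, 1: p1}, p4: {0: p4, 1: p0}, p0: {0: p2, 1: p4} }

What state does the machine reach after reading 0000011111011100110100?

Trace: p2 -0-> p3 -0-> p1 -0-> p1 -0-> p1 -0-> p1 -1-> p3 -1-> p1 -1-> p3 -1-> p1 -1-> p3 -0-> p1 -1-> p3 -1-> p1 -1-> p3 -0-> p1 -0-> p1 -1-> p3 -1-> p1 -0-> p1 -1-> p3 -0-> p1 -0-> p1

p1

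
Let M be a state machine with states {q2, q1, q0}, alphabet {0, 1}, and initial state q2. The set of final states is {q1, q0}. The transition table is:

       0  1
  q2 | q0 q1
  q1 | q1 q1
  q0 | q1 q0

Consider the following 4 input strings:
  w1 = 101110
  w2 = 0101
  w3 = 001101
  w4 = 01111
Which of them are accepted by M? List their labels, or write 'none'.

w1:
  start at q2
  read '1': q2 → q1
  read '0': q1 → q1
  read '1': q1 → q1
  read '1': q1 → q1
  read '1': q1 → q1
  read '0': q1 → q1
  end q1, accepted
w2:
  start at q2
  read '0': q2 → q0
  read '1': q0 → q0
  read '0': q0 → q1
  read '1': q1 → q1
  end q1, accepted
w3:
  start at q2
  read '0': q2 → q0
  read '0': q0 → q1
  read '1': q1 → q1
  read '1': q1 → q1
  read '0': q1 → q1
  read '1': q1 → q1
  end q1, accepted
w4:
  start at q2
  read '0': q2 → q0
  read '1': q0 → q0
  read '1': q0 → q0
  read '1': q0 → q0
  read '1': q0 → q0
  end q0, accepted

w1, w2, w3, w4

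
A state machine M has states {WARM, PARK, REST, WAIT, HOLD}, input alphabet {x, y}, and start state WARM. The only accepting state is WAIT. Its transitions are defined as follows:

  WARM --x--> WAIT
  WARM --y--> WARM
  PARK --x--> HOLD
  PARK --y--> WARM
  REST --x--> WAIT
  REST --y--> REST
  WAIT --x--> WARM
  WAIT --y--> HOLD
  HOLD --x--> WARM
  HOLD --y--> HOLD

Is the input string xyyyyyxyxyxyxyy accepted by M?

No

WARM → WAIT → HOLD → HOLD → HOLD → HOLD → HOLD → WARM → WARM → WAIT → HOLD → WARM → WARM → WAIT → HOLD → HOLD
End state HOLD is not accepting.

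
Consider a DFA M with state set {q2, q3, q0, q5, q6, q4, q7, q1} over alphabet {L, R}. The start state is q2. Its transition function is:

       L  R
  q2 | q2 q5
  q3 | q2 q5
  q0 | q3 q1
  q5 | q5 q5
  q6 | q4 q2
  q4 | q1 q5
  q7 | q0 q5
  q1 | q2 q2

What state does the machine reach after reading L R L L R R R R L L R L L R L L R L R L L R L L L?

Trace: q2 -L-> q2 -R-> q5 -L-> q5 -L-> q5 -R-> q5 -R-> q5 -R-> q5 -R-> q5 -L-> q5 -L-> q5 -R-> q5 -L-> q5 -L-> q5 -R-> q5 -L-> q5 -L-> q5 -R-> q5 -L-> q5 -R-> q5 -L-> q5 -L-> q5 -R-> q5 -L-> q5 -L-> q5 -L-> q5

q5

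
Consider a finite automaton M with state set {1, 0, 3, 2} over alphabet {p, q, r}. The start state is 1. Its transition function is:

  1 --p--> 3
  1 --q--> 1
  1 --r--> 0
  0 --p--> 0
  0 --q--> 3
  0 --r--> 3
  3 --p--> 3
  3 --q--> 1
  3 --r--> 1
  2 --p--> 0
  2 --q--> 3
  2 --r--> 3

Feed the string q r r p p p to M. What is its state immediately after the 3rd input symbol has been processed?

3

Trace: 1 -q-> 1 -r-> 0 -r-> 3
After 3 symbols: 3.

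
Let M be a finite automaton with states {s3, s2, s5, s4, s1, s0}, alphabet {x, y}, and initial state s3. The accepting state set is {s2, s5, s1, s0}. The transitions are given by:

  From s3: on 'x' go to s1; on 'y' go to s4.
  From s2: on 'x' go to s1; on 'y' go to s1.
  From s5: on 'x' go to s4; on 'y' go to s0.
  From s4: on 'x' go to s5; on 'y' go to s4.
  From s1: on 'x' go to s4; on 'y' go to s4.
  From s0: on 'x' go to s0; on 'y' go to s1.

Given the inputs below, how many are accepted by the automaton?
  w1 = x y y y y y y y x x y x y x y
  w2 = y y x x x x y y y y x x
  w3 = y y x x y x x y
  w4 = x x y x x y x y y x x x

1

w1: s3 → s1 → s4 → s4 → s4 → s4 → s4 → s4 → s4 → s5 → s4 → s4 → s5 → s0 → s0 → s1  → end s1, accepted
w2: s3 → s4 → s4 → s5 → s4 → s5 → s4 → s4 → s4 → s4 → s4 → s5 → s4  → end s4, rejected
w3: s3 → s4 → s4 → s5 → s4 → s4 → s5 → s4 → s4  → end s4, rejected
w4: s3 → s1 → s4 → s4 → s5 → s4 → s4 → s5 → s0 → s1 → s4 → s5 → s4  → end s4, rejected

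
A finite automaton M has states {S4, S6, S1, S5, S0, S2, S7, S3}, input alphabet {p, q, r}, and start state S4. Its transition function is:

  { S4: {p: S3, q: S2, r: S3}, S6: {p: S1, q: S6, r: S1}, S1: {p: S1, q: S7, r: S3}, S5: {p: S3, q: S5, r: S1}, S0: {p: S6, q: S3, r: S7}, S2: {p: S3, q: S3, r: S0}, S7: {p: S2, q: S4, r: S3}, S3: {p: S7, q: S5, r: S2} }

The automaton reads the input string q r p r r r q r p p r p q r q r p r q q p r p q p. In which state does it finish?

S4 → S2 → S0 → S6 → S1 → S3 → S2 → S3 → S2 → S3 → S7 → S3 → S7 → S4 → S3 → S5 → S1 → S1 → S3 → S5 → S5 → S3 → S2 → S3 → S5 → S3

S3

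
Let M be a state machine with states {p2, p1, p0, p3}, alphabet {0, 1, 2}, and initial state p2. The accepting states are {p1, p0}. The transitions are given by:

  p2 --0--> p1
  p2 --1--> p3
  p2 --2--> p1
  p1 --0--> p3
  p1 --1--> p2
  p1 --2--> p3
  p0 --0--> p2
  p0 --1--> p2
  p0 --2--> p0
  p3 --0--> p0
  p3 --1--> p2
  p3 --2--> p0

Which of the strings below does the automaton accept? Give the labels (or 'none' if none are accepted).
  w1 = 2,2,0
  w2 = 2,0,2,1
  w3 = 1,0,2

w1, w3

w1: Trace: p2 -2-> p1 -2-> p3 -0-> p0  → end p0, accepted
w2: Trace: p2 -2-> p1 -0-> p3 -2-> p0 -1-> p2  → end p2, rejected
w3: Trace: p2 -1-> p3 -0-> p0 -2-> p0  → end p0, accepted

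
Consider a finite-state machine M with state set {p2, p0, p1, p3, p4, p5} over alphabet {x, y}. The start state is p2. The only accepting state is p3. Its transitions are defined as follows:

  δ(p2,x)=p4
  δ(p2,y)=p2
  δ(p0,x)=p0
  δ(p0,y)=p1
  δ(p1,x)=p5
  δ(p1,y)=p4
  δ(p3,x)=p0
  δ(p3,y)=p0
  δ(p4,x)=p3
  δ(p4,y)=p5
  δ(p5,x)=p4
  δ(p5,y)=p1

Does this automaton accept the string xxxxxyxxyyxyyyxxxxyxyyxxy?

No

Trace: p2 -x-> p4 -x-> p3 -x-> p0 -x-> p0 -x-> p0 -y-> p1 -x-> p5 -x-> p4 -y-> p5 -y-> p1 -x-> p5 -y-> p1 -y-> p4 -y-> p5 -x-> p4 -x-> p3 -x-> p0 -x-> p0 -y-> p1 -x-> p5 -y-> p1 -y-> p4 -x-> p3 -x-> p0 -y-> p1
End state p1 is not accepting.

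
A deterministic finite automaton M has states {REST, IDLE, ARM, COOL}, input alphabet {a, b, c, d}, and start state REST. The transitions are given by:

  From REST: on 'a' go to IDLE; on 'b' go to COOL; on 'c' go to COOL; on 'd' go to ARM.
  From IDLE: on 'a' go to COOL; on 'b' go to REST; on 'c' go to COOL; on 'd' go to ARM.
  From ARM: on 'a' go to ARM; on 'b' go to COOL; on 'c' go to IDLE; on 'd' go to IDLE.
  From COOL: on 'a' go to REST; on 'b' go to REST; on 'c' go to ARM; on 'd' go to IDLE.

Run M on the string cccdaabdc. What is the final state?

REST → COOL → ARM → IDLE → ARM → ARM → ARM → COOL → IDLE → COOL

COOL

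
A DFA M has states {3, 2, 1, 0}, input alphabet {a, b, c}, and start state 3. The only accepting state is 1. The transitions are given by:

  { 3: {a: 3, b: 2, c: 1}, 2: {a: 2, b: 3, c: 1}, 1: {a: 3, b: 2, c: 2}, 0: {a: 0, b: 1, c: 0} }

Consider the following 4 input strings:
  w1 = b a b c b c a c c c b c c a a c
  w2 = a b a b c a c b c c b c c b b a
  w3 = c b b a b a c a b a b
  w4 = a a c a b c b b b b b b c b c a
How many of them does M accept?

w1:
  start at 3
  read 'b': 3 → 2
  read 'a': 2 → 2
  read 'b': 2 → 3
  read 'c': 3 → 1
  read 'b': 1 → 2
  read 'c': 2 → 1
  read 'a': 1 → 3
  read 'c': 3 → 1
  read 'c': 1 → 2
  read 'c': 2 → 1
  read 'b': 1 → 2
  read 'c': 2 → 1
  read 'c': 1 → 2
  read 'a': 2 → 2
  read 'a': 2 → 2
  read 'c': 2 → 1
  end 1, accepted
w2:
  start at 3
  read 'a': 3 → 3
  read 'b': 3 → 2
  read 'a': 2 → 2
  read 'b': 2 → 3
  read 'c': 3 → 1
  read 'a': 1 → 3
  read 'c': 3 → 1
  read 'b': 1 → 2
  read 'c': 2 → 1
  read 'c': 1 → 2
  read 'b': 2 → 3
  read 'c': 3 → 1
  read 'c': 1 → 2
  read 'b': 2 → 3
  read 'b': 3 → 2
  read 'a': 2 → 2
  end 2, rejected
w3:
  start at 3
  read 'c': 3 → 1
  read 'b': 1 → 2
  read 'b': 2 → 3
  read 'a': 3 → 3
  read 'b': 3 → 2
  read 'a': 2 → 2
  read 'c': 2 → 1
  read 'a': 1 → 3
  read 'b': 3 → 2
  read 'a': 2 → 2
  read 'b': 2 → 3
  end 3, rejected
w4:
  start at 3
  read 'a': 3 → 3
  read 'a': 3 → 3
  read 'c': 3 → 1
  read 'a': 1 → 3
  read 'b': 3 → 2
  read 'c': 2 → 1
  read 'b': 1 → 2
  read 'b': 2 → 3
  read 'b': 3 → 2
  read 'b': 2 → 3
  read 'b': 3 → 2
  read 'b': 2 → 3
  read 'c': 3 → 1
  read 'b': 1 → 2
  read 'c': 2 → 1
  read 'a': 1 → 3
  end 3, rejected

1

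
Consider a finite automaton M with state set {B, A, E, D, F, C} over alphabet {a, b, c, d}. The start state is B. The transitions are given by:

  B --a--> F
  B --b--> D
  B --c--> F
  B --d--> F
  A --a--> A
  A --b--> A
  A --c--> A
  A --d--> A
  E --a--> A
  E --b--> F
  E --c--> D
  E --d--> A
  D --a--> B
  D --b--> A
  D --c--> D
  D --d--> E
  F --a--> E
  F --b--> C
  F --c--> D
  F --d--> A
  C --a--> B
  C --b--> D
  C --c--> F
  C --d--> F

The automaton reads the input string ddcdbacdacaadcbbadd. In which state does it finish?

Trace: B -d-> F -d-> A -c-> A -d-> A -b-> A -a-> A -c-> A -d-> A -a-> A -c-> A -a-> A -a-> A -d-> A -c-> A -b-> A -b-> A -a-> A -d-> A -d-> A

A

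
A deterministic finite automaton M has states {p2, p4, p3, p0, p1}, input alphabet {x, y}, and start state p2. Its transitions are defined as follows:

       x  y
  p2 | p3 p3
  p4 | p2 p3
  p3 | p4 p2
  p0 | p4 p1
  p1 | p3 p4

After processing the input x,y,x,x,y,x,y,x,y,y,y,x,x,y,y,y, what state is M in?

p3

start at p2
read 'x': p2 → p3
read 'y': p3 → p2
read 'x': p2 → p3
read 'x': p3 → p4
read 'y': p4 → p3
read 'x': p3 → p4
read 'y': p4 → p3
read 'x': p3 → p4
read 'y': p4 → p3
read 'y': p3 → p2
read 'y': p2 → p3
read 'x': p3 → p4
read 'x': p4 → p2
read 'y': p2 → p3
read 'y': p3 → p2
read 'y': p2 → p3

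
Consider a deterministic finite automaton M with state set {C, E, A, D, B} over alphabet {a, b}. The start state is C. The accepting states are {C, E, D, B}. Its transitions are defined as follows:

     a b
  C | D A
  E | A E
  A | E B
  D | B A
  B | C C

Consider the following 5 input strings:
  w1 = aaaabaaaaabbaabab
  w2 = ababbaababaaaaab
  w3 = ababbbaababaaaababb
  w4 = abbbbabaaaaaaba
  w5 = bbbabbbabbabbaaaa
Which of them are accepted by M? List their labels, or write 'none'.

w1, w3, w5

w1:
  start at C
  read 'a': C → D
  read 'a': D → B
  read 'a': B → C
  read 'a': C → D
  read 'b': D → A
  read 'a': A → E
  read 'a': E → A
  read 'a': A → E
  read 'a': E → A
  read 'a': A → E
  read 'b': E → E
  read 'b': E → E
  read 'a': E → A
  read 'a': A → E
  read 'b': E → E
  read 'a': E → A
  read 'b': A → B
  end B, accepted
w2:
  start at C
  read 'a': C → D
  read 'b': D → A
  read 'a': A → E
  read 'b': E → E
  read 'b': E → E
  read 'a': E → A
  read 'a': A → E
  read 'b': E → E
  read 'a': E → A
  read 'b': A → B
  read 'a': B → C
  read 'a': C → D
  read 'a': D → B
  read 'a': B → C
  read 'a': C → D
  read 'b': D → A
  end A, rejected
w3:
  start at C
  read 'a': C → D
  read 'b': D → A
  read 'a': A → E
  read 'b': E → E
  read 'b': E → E
  read 'b': E → E
  read 'a': E → A
  read 'a': A → E
  read 'b': E → E
  read 'a': E → A
  read 'b': A → B
  read 'a': B → C
  read 'a': C → D
  read 'a': D → B
  read 'a': B → C
  read 'b': C → A
  read 'a': A → E
  read 'b': E → E
  read 'b': E → E
  end E, accepted
w4:
  start at C
  read 'a': C → D
  read 'b': D → A
  read 'b': A → B
  read 'b': B → C
  read 'b': C → A
  read 'a': A → E
  read 'b': E → E
  read 'a': E → A
  read 'a': A → E
  read 'a': E → A
  read 'a': A → E
  read 'a': E → A
  read 'a': A → E
  read 'b': E → E
  read 'a': E → A
  end A, rejected
w5:
  start at C
  read 'b': C → A
  read 'b': A → B
  read 'b': B → C
  read 'a': C → D
  read 'b': D → A
  read 'b': A → B
  read 'b': B → C
  read 'a': C → D
  read 'b': D → A
  read 'b': A → B
  read 'a': B → C
  read 'b': C → A
  read 'b': A → B
  read 'a': B → C
  read 'a': C → D
  read 'a': D → B
  read 'a': B → C
  end C, accepted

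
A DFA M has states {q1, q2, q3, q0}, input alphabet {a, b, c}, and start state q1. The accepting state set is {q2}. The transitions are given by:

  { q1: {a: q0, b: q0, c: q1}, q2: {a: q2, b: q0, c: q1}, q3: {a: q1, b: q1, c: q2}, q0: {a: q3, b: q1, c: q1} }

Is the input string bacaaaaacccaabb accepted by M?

No

q1 → q0 → q3 → q2 → q2 → q2 → q2 → q2 → q2 → q1 → q1 → q1 → q0 → q3 → q1 → q0
End state q0 is not accepting.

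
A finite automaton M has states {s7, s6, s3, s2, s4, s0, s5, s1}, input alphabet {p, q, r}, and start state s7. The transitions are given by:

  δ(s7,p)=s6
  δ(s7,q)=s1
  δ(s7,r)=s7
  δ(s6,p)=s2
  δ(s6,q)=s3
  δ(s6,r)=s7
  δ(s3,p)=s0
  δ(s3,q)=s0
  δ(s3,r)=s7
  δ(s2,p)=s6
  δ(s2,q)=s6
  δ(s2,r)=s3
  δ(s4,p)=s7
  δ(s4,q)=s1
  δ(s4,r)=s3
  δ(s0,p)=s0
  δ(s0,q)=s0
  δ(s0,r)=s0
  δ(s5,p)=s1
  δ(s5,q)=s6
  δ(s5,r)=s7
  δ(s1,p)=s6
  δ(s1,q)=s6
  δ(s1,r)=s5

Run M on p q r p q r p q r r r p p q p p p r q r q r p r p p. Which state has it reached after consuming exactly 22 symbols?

start at s7
read 'p': s7 → s6
read 'q': s6 → s3
read 'r': s3 → s7
read 'p': s7 → s6
read 'q': s6 → s3
read 'r': s3 → s7
read 'p': s7 → s6
read 'q': s6 → s3
read 'r': s3 → s7
read 'r': s7 → s7
read 'r': s7 → s7
read 'p': s7 → s6
read 'p': s6 → s2
read 'q': s2 → s6
read 'p': s6 → s2
read 'p': s2 → s6
read 'p': s6 → s2
read 'r': s2 → s3
read 'q': s3 → s0
read 'r': s0 → s0
read 'q': s0 → s0
read 'r': s0 → s0
After 22 symbols: s0.

s0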